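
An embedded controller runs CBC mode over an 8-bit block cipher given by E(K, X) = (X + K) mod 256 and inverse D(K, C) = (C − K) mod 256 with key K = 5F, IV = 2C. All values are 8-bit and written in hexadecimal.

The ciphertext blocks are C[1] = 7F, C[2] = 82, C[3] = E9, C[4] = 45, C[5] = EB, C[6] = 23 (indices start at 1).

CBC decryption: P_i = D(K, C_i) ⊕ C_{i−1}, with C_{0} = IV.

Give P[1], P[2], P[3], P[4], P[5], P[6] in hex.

P[1] = 0C, P[2] = 5C, P[3] = 08, P[4] = 0F, P[5] = C9, P[6] = 2F

P[1]: D(K, 7F) = 20; 20 ⊕ 2C = 0C.
P[2]: D(K, 82) = 23; 23 ⊕ 7F = 5C.
P[3]: D(K, E9) = 8A; 8A ⊕ 82 = 08.
P[4]: D(K, 45) = E6; E6 ⊕ E9 = 0F.
P[5]: D(K, EB) = 8C; 8C ⊕ 45 = C9.
P[6]: D(K, 23) = C4; C4 ⊕ EB = 2F.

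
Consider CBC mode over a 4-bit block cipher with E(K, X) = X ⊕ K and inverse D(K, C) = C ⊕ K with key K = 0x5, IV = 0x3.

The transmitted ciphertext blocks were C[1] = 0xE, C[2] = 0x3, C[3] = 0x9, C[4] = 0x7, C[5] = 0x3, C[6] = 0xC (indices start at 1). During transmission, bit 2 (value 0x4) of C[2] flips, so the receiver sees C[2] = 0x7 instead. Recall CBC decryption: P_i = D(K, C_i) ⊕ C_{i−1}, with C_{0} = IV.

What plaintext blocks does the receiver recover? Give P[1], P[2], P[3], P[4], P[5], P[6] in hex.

Only C[2] changed, to 0x7. In CBC, a change in C_i garbles P_i and flips the same bit in P_{i+1}. Decrypting the received ciphertext:
P[1]: D(K, 0xE) = 0xB; 0xB ⊕ 0x3 = 0x8.
P[2]: D(K, 0x7) = 0x2; 0x2 ⊕ 0xE = 0xC.
P[3]: D(K, 0x9) = 0xC; 0xC ⊕ 0x7 = 0xB.
P[4]: D(K, 0x7) = 0x2; 0x2 ⊕ 0x9 = 0xB.
P[5]: D(K, 0x3) = 0x6; 0x6 ⊕ 0x7 = 0x1.
P[6]: D(K, 0xC) = 0x9; 0x9 ⊕ 0x3 = 0xA.
Blocks that differ from the original plaintext: P[2], P[3].

P[1] = 0x8, P[2] = 0xC, P[3] = 0xB, P[4] = 0xB, P[5] = 0x1, P[6] = 0xA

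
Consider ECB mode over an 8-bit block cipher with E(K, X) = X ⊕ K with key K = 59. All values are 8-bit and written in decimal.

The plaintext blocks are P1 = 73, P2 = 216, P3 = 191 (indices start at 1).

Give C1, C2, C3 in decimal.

ECB encryption: C_i = E(K, P_i).
C1: E(K, 73) = 114.
C2: E(K, 216) = 227.
C3: E(K, 191) = 132.

C1 = 114, C2 = 227, C3 = 132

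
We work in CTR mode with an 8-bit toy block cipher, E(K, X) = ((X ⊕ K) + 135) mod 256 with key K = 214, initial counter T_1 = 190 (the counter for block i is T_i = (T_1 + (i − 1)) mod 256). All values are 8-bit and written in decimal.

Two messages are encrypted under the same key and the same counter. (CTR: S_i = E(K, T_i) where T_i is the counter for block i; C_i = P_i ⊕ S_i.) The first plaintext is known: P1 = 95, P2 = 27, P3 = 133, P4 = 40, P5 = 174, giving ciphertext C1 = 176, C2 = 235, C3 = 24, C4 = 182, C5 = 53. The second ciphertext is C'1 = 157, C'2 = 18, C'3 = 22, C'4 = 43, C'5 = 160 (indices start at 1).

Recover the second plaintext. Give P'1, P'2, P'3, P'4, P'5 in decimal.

P'1 = 114, P'2 = 226, P'3 = 139, P'4 = 181, P'5 = 59

In CTR with a reused counter, both messages share the same keystream S_i, so C_i ⊕ C'_i = P_i ⊕ P'_i and thus P'_i = P_i ⊕ C_i ⊕ C'_i.
P'1: 95 ⊕ 176 ⊕ 157 = 114.
P'2: 27 ⊕ 235 ⊕ 18 = 226.
P'3: 133 ⊕ 24 ⊕ 22 = 139.
P'4: 40 ⊕ 182 ⊕ 43 = 181.
P'5: 174 ⊕ 53 ⊕ 160 = 59.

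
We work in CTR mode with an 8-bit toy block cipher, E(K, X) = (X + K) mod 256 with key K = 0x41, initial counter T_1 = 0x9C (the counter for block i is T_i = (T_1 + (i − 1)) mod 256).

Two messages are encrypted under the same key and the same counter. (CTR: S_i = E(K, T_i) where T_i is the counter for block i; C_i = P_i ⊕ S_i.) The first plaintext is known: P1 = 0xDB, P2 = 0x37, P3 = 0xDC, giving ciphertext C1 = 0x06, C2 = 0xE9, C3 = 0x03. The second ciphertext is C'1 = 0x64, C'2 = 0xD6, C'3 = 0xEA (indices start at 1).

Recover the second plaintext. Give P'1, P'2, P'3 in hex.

P'1 = 0xB9, P'2 = 0x08, P'3 = 0x35

In CTR with a reused counter, both messages share the same keystream S_i, so C_i ⊕ C'_i = P_i ⊕ P'_i and thus P'_i = P_i ⊕ C_i ⊕ C'_i.
P'1: 0xDB ⊕ 0x06 ⊕ 0x64 = 0xB9.
P'2: 0x37 ⊕ 0xE9 ⊕ 0xD6 = 0x08.
P'3: 0xDC ⊕ 0x03 ⊕ 0xEA = 0x35.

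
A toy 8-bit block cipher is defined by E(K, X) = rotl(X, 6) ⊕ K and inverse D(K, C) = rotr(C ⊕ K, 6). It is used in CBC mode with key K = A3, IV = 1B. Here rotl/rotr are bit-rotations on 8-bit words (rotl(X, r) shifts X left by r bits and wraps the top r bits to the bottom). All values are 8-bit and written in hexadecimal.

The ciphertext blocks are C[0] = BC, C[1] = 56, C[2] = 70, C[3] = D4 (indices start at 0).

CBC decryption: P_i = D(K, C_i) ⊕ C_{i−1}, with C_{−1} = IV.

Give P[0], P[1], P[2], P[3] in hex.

P[0]: D(K, BC) = 7C; 7C ⊕ 1B = 67.
P[1]: D(K, 56) = D7; D7 ⊕ BC = 6B.
P[2]: D(K, 70) = 4F; 4F ⊕ 56 = 19.
P[3]: D(K, D4) = DD; DD ⊕ 70 = AD.

P[0] = 67, P[1] = 6B, P[2] = 19, P[3] = AD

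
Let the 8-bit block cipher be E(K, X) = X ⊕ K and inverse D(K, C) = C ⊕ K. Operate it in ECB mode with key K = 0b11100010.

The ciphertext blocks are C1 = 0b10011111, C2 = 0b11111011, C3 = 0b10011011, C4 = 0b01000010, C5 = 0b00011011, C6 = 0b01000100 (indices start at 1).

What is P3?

ECB decryption: P_i = D(K, C_i).
P3: D(K, 0b10011011) = 0b01111001.

P3 = 0b01111001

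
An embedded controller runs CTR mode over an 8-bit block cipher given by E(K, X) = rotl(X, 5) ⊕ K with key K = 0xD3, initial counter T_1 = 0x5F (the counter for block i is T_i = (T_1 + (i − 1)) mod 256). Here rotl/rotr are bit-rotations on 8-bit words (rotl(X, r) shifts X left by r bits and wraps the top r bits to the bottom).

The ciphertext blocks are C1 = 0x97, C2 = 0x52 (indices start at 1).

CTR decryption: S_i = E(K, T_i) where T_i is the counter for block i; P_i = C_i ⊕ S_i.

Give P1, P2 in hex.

P1 = 0xAF, P2 = 0x8D

P1: T = 0x5F, S = E(K, T) = 0x38; 0x97 ⊕ 0x38 = 0xAF.
P2: T = 0x60, S = E(K, T) = 0xDF; 0x52 ⊕ 0xDF = 0x8D.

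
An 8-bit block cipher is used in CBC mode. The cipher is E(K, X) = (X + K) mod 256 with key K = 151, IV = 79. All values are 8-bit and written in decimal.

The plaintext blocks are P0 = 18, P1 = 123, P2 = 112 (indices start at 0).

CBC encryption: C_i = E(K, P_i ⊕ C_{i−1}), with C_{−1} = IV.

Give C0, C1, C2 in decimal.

C0 = 244, C1 = 38, C2 = 237

C0: P0 ⊕ 79 = 93; E(K, 93) = 244.
C1: P1 ⊕ 244 = 143; E(K, 143) = 38.
C2: P2 ⊕ 38 = 86; E(K, 86) = 237.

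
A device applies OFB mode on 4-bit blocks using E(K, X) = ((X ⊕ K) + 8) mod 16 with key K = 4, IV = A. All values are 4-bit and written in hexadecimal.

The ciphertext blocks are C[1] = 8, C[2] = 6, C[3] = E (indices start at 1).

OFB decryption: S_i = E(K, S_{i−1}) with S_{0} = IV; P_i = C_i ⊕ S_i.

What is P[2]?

P[1]: S = E(K, A) = 6; 8 ⊕ 6 = E.
P[2]: S = E(K, 6) = A; 6 ⊕ A = C.

P[2] = C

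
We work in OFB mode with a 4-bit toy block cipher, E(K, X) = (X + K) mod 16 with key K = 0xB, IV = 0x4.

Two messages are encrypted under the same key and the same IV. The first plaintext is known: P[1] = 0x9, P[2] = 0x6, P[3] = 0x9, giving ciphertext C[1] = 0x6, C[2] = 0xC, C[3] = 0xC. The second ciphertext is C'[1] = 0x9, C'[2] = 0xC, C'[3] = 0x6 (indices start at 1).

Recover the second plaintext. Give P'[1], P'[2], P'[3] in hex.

In OFB with a reused IV, both messages share the same keystream S_i, so C_i ⊕ C'_i = P_i ⊕ P'_i and thus P'_i = P_i ⊕ C_i ⊕ C'_i.
P'[1]: 0x9 ⊕ 0x6 ⊕ 0x9 = 0x6.
P'[2]: 0x6 ⊕ 0xC ⊕ 0xC = 0x6.
P'[3]: 0x9 ⊕ 0xC ⊕ 0x6 = 0x3.

P'[1] = 0x6, P'[2] = 0x6, P'[3] = 0x3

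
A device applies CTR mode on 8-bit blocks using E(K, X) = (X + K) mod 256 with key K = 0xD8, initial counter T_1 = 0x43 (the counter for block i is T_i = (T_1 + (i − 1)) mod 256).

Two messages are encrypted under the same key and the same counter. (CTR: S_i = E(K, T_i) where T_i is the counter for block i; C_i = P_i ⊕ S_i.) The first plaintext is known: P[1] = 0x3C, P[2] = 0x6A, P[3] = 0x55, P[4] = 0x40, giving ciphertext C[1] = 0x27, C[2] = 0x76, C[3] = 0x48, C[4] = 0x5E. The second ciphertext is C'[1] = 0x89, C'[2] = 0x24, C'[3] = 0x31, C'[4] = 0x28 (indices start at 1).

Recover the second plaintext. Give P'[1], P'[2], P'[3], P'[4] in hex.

In CTR with a reused counter, both messages share the same keystream S_i, so C_i ⊕ C'_i = P_i ⊕ P'_i and thus P'_i = P_i ⊕ C_i ⊕ C'_i.
P'[1]: 0x3C ⊕ 0x27 ⊕ 0x89 = 0x92.
P'[2]: 0x6A ⊕ 0x76 ⊕ 0x24 = 0x38.
P'[3]: 0x55 ⊕ 0x48 ⊕ 0x31 = 0x2C.
P'[4]: 0x40 ⊕ 0x5E ⊕ 0x28 = 0x36.

P'[1] = 0x92, P'[2] = 0x38, P'[3] = 0x2C, P'[4] = 0x36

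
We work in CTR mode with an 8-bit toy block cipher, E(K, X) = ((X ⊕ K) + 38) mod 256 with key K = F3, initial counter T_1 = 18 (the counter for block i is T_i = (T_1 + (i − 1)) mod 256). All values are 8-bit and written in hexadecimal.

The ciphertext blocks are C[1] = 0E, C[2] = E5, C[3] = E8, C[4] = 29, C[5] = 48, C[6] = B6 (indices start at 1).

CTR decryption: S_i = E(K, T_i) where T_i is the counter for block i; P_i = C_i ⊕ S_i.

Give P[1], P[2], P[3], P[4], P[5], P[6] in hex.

P[1]: T = 18, S = E(K, T) = 23; 0E ⊕ 23 = 2D.
P[2]: T = 19, S = E(K, T) = 22; E5 ⊕ 22 = C7.
P[3]: T = 1A, S = E(K, T) = 21; E8 ⊕ 21 = C9.
P[4]: T = 1B, S = E(K, T) = 20; 29 ⊕ 20 = 09.
P[5]: T = 1C, S = E(K, T) = 27; 48 ⊕ 27 = 6F.
P[6]: T = 1D, S = E(K, T) = 26; B6 ⊕ 26 = 90.

P[1] = 2D, P[2] = C7, P[3] = C9, P[4] = 09, P[5] = 6F, P[6] = 90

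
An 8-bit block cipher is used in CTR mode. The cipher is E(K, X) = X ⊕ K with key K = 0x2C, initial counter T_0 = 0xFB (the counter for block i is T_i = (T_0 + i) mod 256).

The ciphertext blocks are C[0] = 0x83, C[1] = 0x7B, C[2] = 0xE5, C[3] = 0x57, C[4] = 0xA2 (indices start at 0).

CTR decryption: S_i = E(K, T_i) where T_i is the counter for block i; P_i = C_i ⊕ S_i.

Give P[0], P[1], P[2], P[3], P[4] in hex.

P[0]: T = 0xFB, S = E(K, T) = 0xD7; 0x83 ⊕ 0xD7 = 0x54.
P[1]: T = 0xFC, S = E(K, T) = 0xD0; 0x7B ⊕ 0xD0 = 0xAB.
P[2]: T = 0xFD, S = E(K, T) = 0xD1; 0xE5 ⊕ 0xD1 = 0x34.
P[3]: T = 0xFE, S = E(K, T) = 0xD2; 0x57 ⊕ 0xD2 = 0x85.
P[4]: T = 0xFF, S = E(K, T) = 0xD3; 0xA2 ⊕ 0xD3 = 0x71.

P[0] = 0x54, P[1] = 0xAB, P[2] = 0x34, P[3] = 0x85, P[4] = 0x71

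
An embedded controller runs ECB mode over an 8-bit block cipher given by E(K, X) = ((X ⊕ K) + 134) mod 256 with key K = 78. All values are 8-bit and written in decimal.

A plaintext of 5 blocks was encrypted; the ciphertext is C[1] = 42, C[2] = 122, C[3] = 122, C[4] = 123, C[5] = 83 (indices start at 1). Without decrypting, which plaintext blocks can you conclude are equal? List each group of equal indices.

ECB encrypts each block independently with the same key, so equal ciphertext blocks imply equal plaintext blocks.
C[2] = C[3] = 122, so P[2] = P[3].

P[2] = P[3]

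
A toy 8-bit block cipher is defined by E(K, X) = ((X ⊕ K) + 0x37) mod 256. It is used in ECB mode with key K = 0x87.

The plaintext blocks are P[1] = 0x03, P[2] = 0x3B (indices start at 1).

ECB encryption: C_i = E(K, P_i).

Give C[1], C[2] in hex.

C[1]: E(K, 0x03) = 0xBB.
C[2]: E(K, 0x3B) = 0xF3.

C[1] = 0xBB, C[2] = 0xF3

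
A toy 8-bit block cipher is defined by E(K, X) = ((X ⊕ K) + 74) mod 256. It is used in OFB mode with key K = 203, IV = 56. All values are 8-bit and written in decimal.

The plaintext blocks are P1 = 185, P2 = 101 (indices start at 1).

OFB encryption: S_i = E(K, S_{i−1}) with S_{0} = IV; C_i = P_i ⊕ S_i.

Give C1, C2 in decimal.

C1 = 132, C2 = 37

C1: S = E(K, 56) = 61; 185 ⊕ 61 = 132.
C2: S = E(K, 61) = 64; 101 ⊕ 64 = 37.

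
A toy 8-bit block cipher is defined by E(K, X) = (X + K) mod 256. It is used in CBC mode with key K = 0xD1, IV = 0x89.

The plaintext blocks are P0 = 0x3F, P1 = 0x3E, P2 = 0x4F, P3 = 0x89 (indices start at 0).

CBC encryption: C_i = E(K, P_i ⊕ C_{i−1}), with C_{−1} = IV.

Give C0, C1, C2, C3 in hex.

C0 = 0x87, C1 = 0x8A, C2 = 0x96, C3 = 0xF0

C0: P0 ⊕ 0x89 = 0xB6; E(K, 0xB6) = 0x87.
C1: P1 ⊕ 0x87 = 0xB9; E(K, 0xB9) = 0x8A.
C2: P2 ⊕ 0x8A = 0xC5; E(K, 0xC5) = 0x96.
C3: P3 ⊕ 0x96 = 0x1F; E(K, 0x1F) = 0xF0.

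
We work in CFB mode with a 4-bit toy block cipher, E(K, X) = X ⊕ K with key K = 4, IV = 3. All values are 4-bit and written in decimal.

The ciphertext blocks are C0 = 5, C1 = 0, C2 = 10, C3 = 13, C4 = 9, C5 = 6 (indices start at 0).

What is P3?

P3 = 3

CFB decryption: P_i = C_i ⊕ E(K, C_{i−1}), with C_{−1} = IV.
P3: E(K, 10) = 14; 13 ⊕ 14 = 3.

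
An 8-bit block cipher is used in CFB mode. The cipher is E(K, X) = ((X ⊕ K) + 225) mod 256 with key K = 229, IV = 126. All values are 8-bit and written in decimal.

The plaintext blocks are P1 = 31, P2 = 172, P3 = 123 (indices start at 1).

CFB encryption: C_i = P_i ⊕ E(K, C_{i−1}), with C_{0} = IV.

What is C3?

C3 = 116

C1: E(K, 126) = 124; 31 ⊕ 124 = 99.
C2: E(K, 99) = 103; 172 ⊕ 103 = 203.
C3: E(K, 203) = 15; 123 ⊕ 15 = 116.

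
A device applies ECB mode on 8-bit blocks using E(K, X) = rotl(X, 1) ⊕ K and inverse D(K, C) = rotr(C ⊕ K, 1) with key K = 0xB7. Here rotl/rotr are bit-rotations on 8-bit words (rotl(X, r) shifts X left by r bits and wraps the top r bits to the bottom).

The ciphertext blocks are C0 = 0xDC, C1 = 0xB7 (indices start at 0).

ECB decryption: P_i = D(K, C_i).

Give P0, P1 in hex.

P0 = 0xB5, P1 = 0x00

P0: D(K, 0xDC) = 0xB5.
P1: D(K, 0xB7) = 0x00.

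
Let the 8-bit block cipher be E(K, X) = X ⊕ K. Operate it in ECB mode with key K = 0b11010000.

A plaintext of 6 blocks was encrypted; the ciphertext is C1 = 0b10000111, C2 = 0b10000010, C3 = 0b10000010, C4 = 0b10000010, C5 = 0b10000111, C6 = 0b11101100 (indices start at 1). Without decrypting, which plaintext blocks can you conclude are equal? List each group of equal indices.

ECB encrypts each block independently with the same key, so equal ciphertext blocks imply equal plaintext blocks.
C1 = C5 = 0b10000111, so P1 = P5.
C2 = C3 = C4 = 0b10000010, so P2 = P3 = P4.

P1 = P5; P2 = P3 = P4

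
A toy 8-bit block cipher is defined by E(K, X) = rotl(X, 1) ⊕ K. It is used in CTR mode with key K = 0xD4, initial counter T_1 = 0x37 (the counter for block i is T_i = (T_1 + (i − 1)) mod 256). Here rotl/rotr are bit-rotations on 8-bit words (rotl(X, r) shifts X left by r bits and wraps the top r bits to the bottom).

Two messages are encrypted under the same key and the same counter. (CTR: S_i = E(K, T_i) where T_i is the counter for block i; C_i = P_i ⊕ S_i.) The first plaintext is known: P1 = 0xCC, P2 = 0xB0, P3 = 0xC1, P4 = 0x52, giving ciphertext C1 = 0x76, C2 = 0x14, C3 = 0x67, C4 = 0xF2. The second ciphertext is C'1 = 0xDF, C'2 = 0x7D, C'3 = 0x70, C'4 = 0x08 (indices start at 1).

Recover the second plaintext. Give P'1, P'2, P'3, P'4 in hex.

In CTR with a reused counter, both messages share the same keystream S_i, so C_i ⊕ C'_i = P_i ⊕ P'_i and thus P'_i = P_i ⊕ C_i ⊕ C'_i.
P'1: 0xCC ⊕ 0x76 ⊕ 0xDF = 0x65.
P'2: 0xB0 ⊕ 0x14 ⊕ 0x7D = 0xD9.
P'3: 0xC1 ⊕ 0x67 ⊕ 0x70 = 0xD6.
P'4: 0x52 ⊕ 0xF2 ⊕ 0x08 = 0xA8.

P'1 = 0x65, P'2 = 0xD9, P'3 = 0xD6, P'4 = 0xA8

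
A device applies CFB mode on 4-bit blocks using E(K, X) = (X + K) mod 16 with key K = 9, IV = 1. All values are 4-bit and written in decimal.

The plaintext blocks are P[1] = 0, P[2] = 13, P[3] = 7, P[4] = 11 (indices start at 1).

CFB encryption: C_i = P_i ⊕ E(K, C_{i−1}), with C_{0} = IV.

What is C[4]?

C[4] = 2

C[1]: E(K, 1) = 10; 0 ⊕ 10 = 10.
C[2]: E(K, 10) = 3; 13 ⊕ 3 = 14.
C[3]: E(K, 14) = 7; 7 ⊕ 7 = 0.
C[4]: E(K, 0) = 9; 11 ⊕ 9 = 2.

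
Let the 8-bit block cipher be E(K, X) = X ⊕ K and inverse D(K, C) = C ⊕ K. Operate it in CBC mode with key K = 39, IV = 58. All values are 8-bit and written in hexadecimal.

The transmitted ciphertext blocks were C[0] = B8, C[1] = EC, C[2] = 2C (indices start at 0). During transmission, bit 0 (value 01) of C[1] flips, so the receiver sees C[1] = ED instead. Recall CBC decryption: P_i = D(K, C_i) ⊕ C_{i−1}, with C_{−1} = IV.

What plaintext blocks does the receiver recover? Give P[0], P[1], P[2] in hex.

Only C[1] changed, to ED. In CBC, a change in C_i garbles P_i and flips the same bit in P_{i+1}. Decrypting the received ciphertext:
P[0]: D(K, B8) = 81; 81 ⊕ 58 = D9.
P[1]: D(K, ED) = D4; D4 ⊕ B8 = 6C.
P[2]: D(K, 2C) = 15; 15 ⊕ ED = F8.
Blocks that differ from the original plaintext: P[1], P[2].

P[0] = D9, P[1] = 6C, P[2] = F8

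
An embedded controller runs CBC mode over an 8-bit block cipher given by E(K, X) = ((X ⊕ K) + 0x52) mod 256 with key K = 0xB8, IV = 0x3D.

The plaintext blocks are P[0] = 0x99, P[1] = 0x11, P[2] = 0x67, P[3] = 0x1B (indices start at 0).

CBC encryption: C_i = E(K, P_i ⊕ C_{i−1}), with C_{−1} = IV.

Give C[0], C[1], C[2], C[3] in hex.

C[0]: P[0] ⊕ 0x3D = 0xA4; E(K, 0xA4) = 0x6E.
C[1]: P[1] ⊕ 0x6E = 0x7F; E(K, 0x7F) = 0x19.
C[2]: P[2] ⊕ 0x19 = 0x7E; E(K, 0x7E) = 0x18.
C[3]: P[3] ⊕ 0x18 = 0x03; E(K, 0x03) = 0x0D.

C[0] = 0x6E, C[1] = 0x19, C[2] = 0x18, C[3] = 0x0D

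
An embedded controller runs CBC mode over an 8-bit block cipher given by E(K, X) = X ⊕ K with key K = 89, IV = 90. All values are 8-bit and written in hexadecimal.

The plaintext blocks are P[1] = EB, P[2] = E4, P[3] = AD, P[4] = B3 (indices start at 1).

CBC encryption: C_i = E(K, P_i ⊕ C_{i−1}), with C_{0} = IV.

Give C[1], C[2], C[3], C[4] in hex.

C[1] = F2, C[2] = 9F, C[3] = BB, C[4] = 81

C[1]: P[1] ⊕ 90 = 7B; E(K, 7B) = F2.
C[2]: P[2] ⊕ F2 = 16; E(K, 16) = 9F.
C[3]: P[3] ⊕ 9F = 32; E(K, 32) = BB.
C[4]: P[4] ⊕ BB = 08; E(K, 08) = 81.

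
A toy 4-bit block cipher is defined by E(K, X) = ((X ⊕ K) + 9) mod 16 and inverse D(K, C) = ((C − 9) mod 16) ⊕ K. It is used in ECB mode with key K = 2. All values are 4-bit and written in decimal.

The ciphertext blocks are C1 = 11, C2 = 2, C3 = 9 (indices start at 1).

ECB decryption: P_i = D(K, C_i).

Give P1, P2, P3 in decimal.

P1 = 0, P2 = 11, P3 = 2

P1: D(K, 11) = 0.
P2: D(K, 2) = 11.
P3: D(K, 9) = 2.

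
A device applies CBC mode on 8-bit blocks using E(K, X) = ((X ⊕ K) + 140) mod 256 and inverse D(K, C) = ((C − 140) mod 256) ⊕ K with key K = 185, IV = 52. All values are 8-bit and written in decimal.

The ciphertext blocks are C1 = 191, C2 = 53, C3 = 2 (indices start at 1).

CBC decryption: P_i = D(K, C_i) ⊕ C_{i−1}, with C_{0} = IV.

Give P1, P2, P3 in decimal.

P1 = 190, P2 = 175, P3 = 250

P1: D(K, 191) = 138; 138 ⊕ 52 = 190.
P2: D(K, 53) = 16; 16 ⊕ 191 = 175.
P3: D(K, 2) = 207; 207 ⊕ 53 = 250.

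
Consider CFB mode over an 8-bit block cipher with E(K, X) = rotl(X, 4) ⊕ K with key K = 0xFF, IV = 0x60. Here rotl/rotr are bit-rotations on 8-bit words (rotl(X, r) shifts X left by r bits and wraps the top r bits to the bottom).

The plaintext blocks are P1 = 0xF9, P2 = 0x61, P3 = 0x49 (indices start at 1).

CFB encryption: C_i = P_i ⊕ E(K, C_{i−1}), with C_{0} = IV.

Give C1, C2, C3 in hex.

C1 = 0x00, C2 = 0x9E, C3 = 0x5F

C1: E(K, 0x60) = 0xF9; 0xF9 ⊕ 0xF9 = 0x00.
C2: E(K, 0x00) = 0xFF; 0x61 ⊕ 0xFF = 0x9E.
C3: E(K, 0x9E) = 0x16; 0x49 ⊕ 0x16 = 0x5F.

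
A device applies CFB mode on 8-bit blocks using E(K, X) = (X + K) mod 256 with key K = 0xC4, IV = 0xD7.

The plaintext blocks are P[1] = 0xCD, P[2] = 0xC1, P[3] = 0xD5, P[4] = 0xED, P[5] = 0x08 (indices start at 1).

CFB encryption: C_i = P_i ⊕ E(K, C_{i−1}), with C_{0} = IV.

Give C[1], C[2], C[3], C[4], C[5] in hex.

C[1] = 0x56, C[2] = 0xDB, C[3] = 0x4A, C[4] = 0xE3, C[5] = 0xAF

C[1]: E(K, 0xD7) = 0x9B; 0xCD ⊕ 0x9B = 0x56.
C[2]: E(K, 0x56) = 0x1A; 0xC1 ⊕ 0x1A = 0xDB.
C[3]: E(K, 0xDB) = 0x9F; 0xD5 ⊕ 0x9F = 0x4A.
C[4]: E(K, 0x4A) = 0x0E; 0xED ⊕ 0x0E = 0xE3.
C[5]: E(K, 0xE3) = 0xA7; 0x08 ⊕ 0xA7 = 0xAF.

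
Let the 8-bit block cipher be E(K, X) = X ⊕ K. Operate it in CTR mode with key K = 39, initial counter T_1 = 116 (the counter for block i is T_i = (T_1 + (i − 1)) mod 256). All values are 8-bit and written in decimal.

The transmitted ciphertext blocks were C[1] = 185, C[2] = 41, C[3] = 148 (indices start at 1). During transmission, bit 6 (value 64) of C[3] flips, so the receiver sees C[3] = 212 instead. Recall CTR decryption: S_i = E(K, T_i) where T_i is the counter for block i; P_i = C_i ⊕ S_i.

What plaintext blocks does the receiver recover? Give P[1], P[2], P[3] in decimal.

Only C[3] changed, to 212. In CTR, a change in C_i flips the same bit in P_i only; the keystream is unaffected. Decrypting the received ciphertext:
P[1]: T = 116, S = E(K, T) = 83; 185 ⊕ 83 = 234.
P[2]: T = 117, S = E(K, T) = 82; 41 ⊕ 82 = 123.
P[3]: T = 118, S = E(K, T) = 81; 212 ⊕ 81 = 133.
Blocks that differ from the original plaintext: P[3].

P[1] = 234, P[2] = 123, P[3] = 133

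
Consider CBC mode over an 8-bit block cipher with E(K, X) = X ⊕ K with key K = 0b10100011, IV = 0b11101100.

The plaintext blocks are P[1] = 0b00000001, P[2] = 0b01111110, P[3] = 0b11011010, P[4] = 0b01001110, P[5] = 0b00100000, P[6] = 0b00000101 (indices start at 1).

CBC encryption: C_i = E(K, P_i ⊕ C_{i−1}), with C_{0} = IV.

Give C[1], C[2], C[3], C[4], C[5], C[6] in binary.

C[1] = 0b01001110, C[2] = 0b10010011, C[3] = 0b11101010, C[4] = 0b00000111, C[5] = 0b10000100, C[6] = 0b00100010

C[1]: P[1] ⊕ 0b11101100 = 0b11101101; E(K, 0b11101101) = 0b01001110.
C[2]: P[2] ⊕ 0b01001110 = 0b00110000; E(K, 0b00110000) = 0b10010011.
C[3]: P[3] ⊕ 0b10010011 = 0b01001001; E(K, 0b01001001) = 0b11101010.
C[4]: P[4] ⊕ 0b11101010 = 0b10100100; E(K, 0b10100100) = 0b00000111.
C[5]: P[5] ⊕ 0b00000111 = 0b00100111; E(K, 0b00100111) = 0b10000100.
C[6]: P[6] ⊕ 0b10000100 = 0b10000001; E(K, 0b10000001) = 0b00100010.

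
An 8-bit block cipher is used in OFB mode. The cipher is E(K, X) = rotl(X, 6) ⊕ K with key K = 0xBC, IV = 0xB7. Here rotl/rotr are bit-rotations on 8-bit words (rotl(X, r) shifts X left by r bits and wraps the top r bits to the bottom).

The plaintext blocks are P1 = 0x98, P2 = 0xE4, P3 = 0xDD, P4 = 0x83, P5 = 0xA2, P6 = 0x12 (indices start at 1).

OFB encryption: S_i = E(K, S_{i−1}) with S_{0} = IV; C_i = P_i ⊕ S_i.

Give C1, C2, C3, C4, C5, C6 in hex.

C1: S = E(K, 0xB7) = 0x51; 0x98 ⊕ 0x51 = 0xC9.
C2: S = E(K, 0x51) = 0xE8; 0xE4 ⊕ 0xE8 = 0x0C.
C3: S = E(K, 0xE8) = 0x86; 0xDD ⊕ 0x86 = 0x5B.
C4: S = E(K, 0x86) = 0x1D; 0x83 ⊕ 0x1D = 0x9E.
C5: S = E(K, 0x1D) = 0xFB; 0xA2 ⊕ 0xFB = 0x59.
C6: S = E(K, 0xFB) = 0x42; 0x12 ⊕ 0x42 = 0x50.

C1 = 0xC9, C2 = 0x0C, C3 = 0x5B, C4 = 0x9E, C5 = 0x59, C6 = 0x50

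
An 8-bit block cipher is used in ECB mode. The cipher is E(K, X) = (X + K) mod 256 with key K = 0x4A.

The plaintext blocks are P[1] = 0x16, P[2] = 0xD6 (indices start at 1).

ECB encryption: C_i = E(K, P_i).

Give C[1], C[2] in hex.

C[1] = 0x60, C[2] = 0x20

C[1]: E(K, 0x16) = 0x60.
C[2]: E(K, 0xD6) = 0x20.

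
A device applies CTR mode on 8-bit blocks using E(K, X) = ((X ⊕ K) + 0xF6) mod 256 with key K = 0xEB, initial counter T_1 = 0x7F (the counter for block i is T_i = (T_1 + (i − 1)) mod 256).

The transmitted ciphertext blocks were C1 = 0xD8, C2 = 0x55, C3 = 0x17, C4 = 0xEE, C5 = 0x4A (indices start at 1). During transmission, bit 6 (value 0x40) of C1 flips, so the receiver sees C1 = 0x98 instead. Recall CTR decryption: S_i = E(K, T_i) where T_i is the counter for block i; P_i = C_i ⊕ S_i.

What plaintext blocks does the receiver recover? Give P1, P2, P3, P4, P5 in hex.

Only C1 changed, to 0x98. In CTR, a change in C_i flips the same bit in P_i only; the keystream is unaffected. Decrypting the received ciphertext:
P1: T = 0x7F, S = E(K, T) = 0x8A; 0x98 ⊕ 0x8A = 0x12.
P2: T = 0x80, S = E(K, T) = 0x61; 0x55 ⊕ 0x61 = 0x34.
P3: T = 0x81, S = E(K, T) = 0x60; 0x17 ⊕ 0x60 = 0x77.
P4: T = 0x82, S = E(K, T) = 0x5F; 0xEE ⊕ 0x5F = 0xB1.
P5: T = 0x83, S = E(K, T) = 0x5E; 0x4A ⊕ 0x5E = 0x14.
Blocks that differ from the original plaintext: P1.

P1 = 0x12, P2 = 0x34, P3 = 0x77, P4 = 0xB1, P5 = 0x14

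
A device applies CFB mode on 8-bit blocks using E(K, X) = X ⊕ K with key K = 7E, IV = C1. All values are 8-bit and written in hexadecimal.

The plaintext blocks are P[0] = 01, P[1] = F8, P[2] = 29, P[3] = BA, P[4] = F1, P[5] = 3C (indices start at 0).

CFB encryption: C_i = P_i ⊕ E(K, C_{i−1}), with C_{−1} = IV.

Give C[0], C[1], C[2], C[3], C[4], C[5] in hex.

C[0] = BE, C[1] = 38, C[2] = 6F, C[3] = AB, C[4] = 24, C[5] = 66

C[0]: E(K, C1) = BF; 01 ⊕ BF = BE.
C[1]: E(K, BE) = C0; F8 ⊕ C0 = 38.
C[2]: E(K, 38) = 46; 29 ⊕ 46 = 6F.
C[3]: E(K, 6F) = 11; BA ⊕ 11 = AB.
C[4]: E(K, AB) = D5; F1 ⊕ D5 = 24.
C[5]: E(K, 24) = 5A; 3C ⊕ 5A = 66.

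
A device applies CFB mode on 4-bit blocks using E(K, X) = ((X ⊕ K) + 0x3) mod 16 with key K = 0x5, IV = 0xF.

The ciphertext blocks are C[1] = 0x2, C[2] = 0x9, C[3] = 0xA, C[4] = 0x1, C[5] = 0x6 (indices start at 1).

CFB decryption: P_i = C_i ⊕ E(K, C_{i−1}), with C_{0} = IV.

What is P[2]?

P[2] = 0x3

P[2]: E(K, 0x2) = 0xA; 0x9 ⊕ 0xA = 0x3.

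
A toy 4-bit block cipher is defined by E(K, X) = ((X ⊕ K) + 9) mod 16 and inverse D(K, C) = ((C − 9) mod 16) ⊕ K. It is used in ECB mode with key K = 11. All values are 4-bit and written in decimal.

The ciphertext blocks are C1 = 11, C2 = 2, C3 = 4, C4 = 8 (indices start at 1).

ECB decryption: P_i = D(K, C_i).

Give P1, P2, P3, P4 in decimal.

P1 = 9, P2 = 2, P3 = 0, P4 = 4

P1: D(K, 11) = 9.
P2: D(K, 2) = 2.
P3: D(K, 4) = 0.
P4: D(K, 8) = 4.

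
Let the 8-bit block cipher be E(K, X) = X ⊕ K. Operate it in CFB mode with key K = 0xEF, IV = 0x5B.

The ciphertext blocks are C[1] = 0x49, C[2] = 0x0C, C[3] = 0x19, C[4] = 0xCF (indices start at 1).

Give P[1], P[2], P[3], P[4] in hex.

P[1] = 0xFD, P[2] = 0xAA, P[3] = 0xFA, P[4] = 0x39

CFB decryption: P_i = C_i ⊕ E(K, C_{i−1}), with C_{0} = IV.
P[1]: E(K, 0x5B) = 0xB4; 0x49 ⊕ 0xB4 = 0xFD.
P[2]: E(K, 0x49) = 0xA6; 0x0C ⊕ 0xA6 = 0xAA.
P[3]: E(K, 0x0C) = 0xE3; 0x19 ⊕ 0xE3 = 0xFA.
P[4]: E(K, 0x19) = 0xF6; 0xCF ⊕ 0xF6 = 0x39.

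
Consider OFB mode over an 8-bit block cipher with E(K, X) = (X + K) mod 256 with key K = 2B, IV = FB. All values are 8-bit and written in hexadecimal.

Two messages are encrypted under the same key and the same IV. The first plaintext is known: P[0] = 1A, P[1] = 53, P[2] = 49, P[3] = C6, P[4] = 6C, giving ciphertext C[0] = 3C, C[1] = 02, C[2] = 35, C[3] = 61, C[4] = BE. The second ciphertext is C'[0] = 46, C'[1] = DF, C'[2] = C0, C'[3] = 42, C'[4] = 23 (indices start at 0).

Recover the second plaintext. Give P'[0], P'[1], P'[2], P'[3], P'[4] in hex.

In OFB with a reused IV, both messages share the same keystream S_i, so C_i ⊕ C'_i = P_i ⊕ P'_i and thus P'_i = P_i ⊕ C_i ⊕ C'_i.
P'[0]: 1A ⊕ 3C ⊕ 46 = 60.
P'[1]: 53 ⊕ 02 ⊕ DF = 8E.
P'[2]: 49 ⊕ 35 ⊕ C0 = BC.
P'[3]: C6 ⊕ 61 ⊕ 42 = E5.
P'[4]: 6C ⊕ BE ⊕ 23 = F1.

P'[0] = 60, P'[1] = 8E, P'[2] = BC, P'[3] = E5, P'[4] = F1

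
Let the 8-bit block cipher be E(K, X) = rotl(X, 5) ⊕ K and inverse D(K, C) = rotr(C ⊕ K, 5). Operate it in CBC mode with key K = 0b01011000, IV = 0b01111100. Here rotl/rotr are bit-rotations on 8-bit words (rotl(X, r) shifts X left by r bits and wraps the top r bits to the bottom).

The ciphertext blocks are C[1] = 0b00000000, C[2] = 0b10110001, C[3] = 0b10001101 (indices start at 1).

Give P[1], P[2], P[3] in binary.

P[1] = 0b10111110, P[2] = 0b01001111, P[3] = 0b00011111

CBC decryption: P_i = D(K, C_i) ⊕ C_{i−1}, with C_{0} = IV.
P[1]: D(K, 0b00000000) = 0b11000010; 0b11000010 ⊕ 0b01111100 = 0b10111110.
P[2]: D(K, 0b10110001) = 0b01001111; 0b01001111 ⊕ 0b00000000 = 0b01001111.
P[3]: D(K, 0b10001101) = 0b10101110; 0b10101110 ⊕ 0b10110001 = 0b00011111.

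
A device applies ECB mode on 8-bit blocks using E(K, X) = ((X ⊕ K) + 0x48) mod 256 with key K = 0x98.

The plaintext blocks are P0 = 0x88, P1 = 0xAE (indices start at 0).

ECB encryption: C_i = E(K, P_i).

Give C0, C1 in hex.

C0 = 0x58, C1 = 0x7E

C0: E(K, 0x88) = 0x58.
C1: E(K, 0xAE) = 0x7E.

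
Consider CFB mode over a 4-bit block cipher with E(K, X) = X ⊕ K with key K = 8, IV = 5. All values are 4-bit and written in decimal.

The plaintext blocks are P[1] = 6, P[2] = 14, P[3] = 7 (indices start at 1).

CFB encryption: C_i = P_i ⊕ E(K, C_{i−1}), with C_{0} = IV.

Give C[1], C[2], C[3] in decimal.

C[1] = 11, C[2] = 13, C[3] = 2

C[1]: E(K, 5) = 13; 6 ⊕ 13 = 11.
C[2]: E(K, 11) = 3; 14 ⊕ 3 = 13.
C[3]: E(K, 13) = 5; 7 ⊕ 5 = 2.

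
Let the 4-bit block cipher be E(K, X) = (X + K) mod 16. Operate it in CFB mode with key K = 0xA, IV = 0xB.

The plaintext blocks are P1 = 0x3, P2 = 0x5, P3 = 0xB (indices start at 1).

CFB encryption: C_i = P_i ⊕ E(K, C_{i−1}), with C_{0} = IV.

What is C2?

C1: E(K, 0xB) = 0x5; 0x3 ⊕ 0x5 = 0x6.
C2: E(K, 0x6) = 0x0; 0x5 ⊕ 0x0 = 0x5.

C2 = 0x5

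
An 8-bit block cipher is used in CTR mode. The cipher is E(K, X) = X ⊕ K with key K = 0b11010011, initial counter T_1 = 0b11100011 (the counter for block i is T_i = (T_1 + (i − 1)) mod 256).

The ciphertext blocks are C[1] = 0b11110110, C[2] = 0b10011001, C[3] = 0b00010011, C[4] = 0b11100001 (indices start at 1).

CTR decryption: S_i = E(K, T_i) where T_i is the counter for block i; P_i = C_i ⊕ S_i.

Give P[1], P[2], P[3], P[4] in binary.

P[1] = 0b11000110, P[2] = 0b10101110, P[3] = 0b00100101, P[4] = 0b11010100

P[1]: T = 0b11100011, S = E(K, T) = 0b00110000; 0b11110110 ⊕ 0b00110000 = 0b11000110.
P[2]: T = 0b11100100, S = E(K, T) = 0b00110111; 0b10011001 ⊕ 0b00110111 = 0b10101110.
P[3]: T = 0b11100101, S = E(K, T) = 0b00110110; 0b00010011 ⊕ 0b00110110 = 0b00100101.
P[4]: T = 0b11100110, S = E(K, T) = 0b00110101; 0b11100001 ⊕ 0b00110101 = 0b11010100.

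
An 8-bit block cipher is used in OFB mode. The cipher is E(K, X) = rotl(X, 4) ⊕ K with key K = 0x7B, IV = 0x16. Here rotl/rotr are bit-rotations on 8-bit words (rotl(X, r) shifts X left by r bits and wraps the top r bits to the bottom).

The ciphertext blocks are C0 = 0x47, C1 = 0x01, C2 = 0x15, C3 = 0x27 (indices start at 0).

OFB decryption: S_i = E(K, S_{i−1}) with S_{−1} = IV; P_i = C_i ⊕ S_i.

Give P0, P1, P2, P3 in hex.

P0 = 0x5D, P1 = 0xDB, P2 = 0xC3, P3 = 0x31

P0: S = E(K, 0x16) = 0x1A; 0x47 ⊕ 0x1A = 0x5D.
P1: S = E(K, 0x1A) = 0xDA; 0x01 ⊕ 0xDA = 0xDB.
P2: S = E(K, 0xDA) = 0xD6; 0x15 ⊕ 0xD6 = 0xC3.
P3: S = E(K, 0xD6) = 0x16; 0x27 ⊕ 0x16 = 0x31.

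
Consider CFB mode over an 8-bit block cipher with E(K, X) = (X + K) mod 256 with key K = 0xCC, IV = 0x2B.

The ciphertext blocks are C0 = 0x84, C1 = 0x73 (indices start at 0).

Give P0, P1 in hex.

P0 = 0x73, P1 = 0x23

CFB decryption: P_i = C_i ⊕ E(K, C_{i−1}), with C_{−1} = IV.
P0: E(K, 0x2B) = 0xF7; 0x84 ⊕ 0xF7 = 0x73.
P1: E(K, 0x84) = 0x50; 0x73 ⊕ 0x50 = 0x23.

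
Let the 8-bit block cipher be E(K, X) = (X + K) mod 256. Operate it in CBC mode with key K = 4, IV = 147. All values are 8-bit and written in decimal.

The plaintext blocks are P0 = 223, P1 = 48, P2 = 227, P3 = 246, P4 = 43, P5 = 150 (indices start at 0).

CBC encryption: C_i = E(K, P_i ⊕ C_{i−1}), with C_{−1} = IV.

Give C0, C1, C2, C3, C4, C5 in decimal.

C0 = 80, C1 = 100, C2 = 139, C3 = 129, C4 = 174, C5 = 60

C0: P0 ⊕ 147 = 76; E(K, 76) = 80.
C1: P1 ⊕ 80 = 96; E(K, 96) = 100.
C2: P2 ⊕ 100 = 135; E(K, 135) = 139.
C3: P3 ⊕ 139 = 125; E(K, 125) = 129.
C4: P4 ⊕ 129 = 170; E(K, 170) = 174.
C5: P5 ⊕ 174 = 56; E(K, 56) = 60.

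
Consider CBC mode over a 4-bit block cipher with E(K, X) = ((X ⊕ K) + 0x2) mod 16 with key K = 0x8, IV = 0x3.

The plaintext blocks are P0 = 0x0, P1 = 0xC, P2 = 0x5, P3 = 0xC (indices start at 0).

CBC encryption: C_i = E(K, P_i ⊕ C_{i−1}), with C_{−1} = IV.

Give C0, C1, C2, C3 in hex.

C0 = 0xD, C1 = 0xB, C2 = 0x8, C3 = 0xE

C0: P0 ⊕ 0x3 = 0x3; E(K, 0x3) = 0xD.
C1: P1 ⊕ 0xD = 0x1; E(K, 0x1) = 0xB.
C2: P2 ⊕ 0xB = 0xE; E(K, 0xE) = 0x8.
C3: P3 ⊕ 0x8 = 0x4; E(K, 0x4) = 0xE.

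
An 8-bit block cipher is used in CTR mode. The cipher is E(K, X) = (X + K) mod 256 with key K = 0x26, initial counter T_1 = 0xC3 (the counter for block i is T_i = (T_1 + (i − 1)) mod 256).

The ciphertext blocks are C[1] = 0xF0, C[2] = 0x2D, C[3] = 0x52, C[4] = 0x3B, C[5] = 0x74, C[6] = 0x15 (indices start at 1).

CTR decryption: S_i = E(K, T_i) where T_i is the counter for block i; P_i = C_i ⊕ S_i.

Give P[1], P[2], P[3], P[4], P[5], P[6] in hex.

P[1] = 0x19, P[2] = 0xC7, P[3] = 0xB9, P[4] = 0xD7, P[5] = 0x99, P[6] = 0xFB

P[1]: T = 0xC3, S = E(K, T) = 0xE9; 0xF0 ⊕ 0xE9 = 0x19.
P[2]: T = 0xC4, S = E(K, T) = 0xEA; 0x2D ⊕ 0xEA = 0xC7.
P[3]: T = 0xC5, S = E(K, T) = 0xEB; 0x52 ⊕ 0xEB = 0xB9.
P[4]: T = 0xC6, S = E(K, T) = 0xEC; 0x3B ⊕ 0xEC = 0xD7.
P[5]: T = 0xC7, S = E(K, T) = 0xED; 0x74 ⊕ 0xED = 0x99.
P[6]: T = 0xC8, S = E(K, T) = 0xEE; 0x15 ⊕ 0xEE = 0xFB.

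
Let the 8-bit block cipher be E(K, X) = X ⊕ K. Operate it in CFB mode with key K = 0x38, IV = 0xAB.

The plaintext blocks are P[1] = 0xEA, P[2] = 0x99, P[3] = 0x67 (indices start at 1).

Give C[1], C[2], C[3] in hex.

CFB encryption: C_i = P_i ⊕ E(K, C_{i−1}), with C_{0} = IV.
C[1]: E(K, 0xAB) = 0x93; 0xEA ⊕ 0x93 = 0x79.
C[2]: E(K, 0x79) = 0x41; 0x99 ⊕ 0x41 = 0xD8.
C[3]: E(K, 0xD8) = 0xE0; 0x67 ⊕ 0xE0 = 0x87.

C[1] = 0x79, C[2] = 0xD8, C[3] = 0x87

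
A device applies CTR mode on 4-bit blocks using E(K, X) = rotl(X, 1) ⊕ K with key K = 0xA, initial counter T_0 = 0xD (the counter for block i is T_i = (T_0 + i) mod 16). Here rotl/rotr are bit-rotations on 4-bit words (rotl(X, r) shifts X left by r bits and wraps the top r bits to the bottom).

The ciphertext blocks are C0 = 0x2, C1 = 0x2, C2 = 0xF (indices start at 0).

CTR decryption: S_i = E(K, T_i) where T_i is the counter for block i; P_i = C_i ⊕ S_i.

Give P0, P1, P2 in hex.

P0 = 0x3, P1 = 0x5, P2 = 0xA

P0: T = 0xD, S = E(K, T) = 0x1; 0x2 ⊕ 0x1 = 0x3.
P1: T = 0xE, S = E(K, T) = 0x7; 0x2 ⊕ 0x7 = 0x5.
P2: T = 0xF, S = E(K, T) = 0x5; 0xF ⊕ 0x5 = 0xA.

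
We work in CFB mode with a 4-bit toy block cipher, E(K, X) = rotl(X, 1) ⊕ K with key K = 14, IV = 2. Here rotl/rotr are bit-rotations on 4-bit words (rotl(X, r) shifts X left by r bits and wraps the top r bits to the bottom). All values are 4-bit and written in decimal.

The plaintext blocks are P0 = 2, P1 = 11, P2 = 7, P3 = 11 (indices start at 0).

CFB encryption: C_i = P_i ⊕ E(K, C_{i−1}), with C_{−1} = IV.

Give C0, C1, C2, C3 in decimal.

C0: E(K, 2) = 10; 2 ⊕ 10 = 8.
C1: E(K, 8) = 15; 11 ⊕ 15 = 4.
C2: E(K, 4) = 6; 7 ⊕ 6 = 1.
C3: E(K, 1) = 12; 11 ⊕ 12 = 7.

C0 = 8, C1 = 4, C2 = 1, C3 = 7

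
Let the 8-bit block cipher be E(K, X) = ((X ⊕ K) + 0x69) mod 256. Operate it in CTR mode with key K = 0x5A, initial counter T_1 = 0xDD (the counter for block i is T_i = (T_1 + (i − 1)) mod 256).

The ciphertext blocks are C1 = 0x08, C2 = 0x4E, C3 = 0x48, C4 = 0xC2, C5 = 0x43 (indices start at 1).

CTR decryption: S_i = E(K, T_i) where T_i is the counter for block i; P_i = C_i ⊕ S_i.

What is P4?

P4: T = 0xE0, S = E(K, T) = 0x23; 0xC2 ⊕ 0x23 = 0xE1.

P4 = 0xE1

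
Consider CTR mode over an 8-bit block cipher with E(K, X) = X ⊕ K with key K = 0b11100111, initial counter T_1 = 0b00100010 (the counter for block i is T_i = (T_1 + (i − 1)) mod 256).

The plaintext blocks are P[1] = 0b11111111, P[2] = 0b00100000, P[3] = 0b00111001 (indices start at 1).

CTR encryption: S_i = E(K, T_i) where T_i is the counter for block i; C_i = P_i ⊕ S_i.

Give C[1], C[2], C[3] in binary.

C[1]: T = 0b00100010, S = E(K, T) = 0b11000101; 0b11111111 ⊕ 0b11000101 = 0b00111010.
C[2]: T = 0b00100011, S = E(K, T) = 0b11000100; 0b00100000 ⊕ 0b11000100 = 0b11100100.
C[3]: T = 0b00100100, S = E(K, T) = 0b11000011; 0b00111001 ⊕ 0b11000011 = 0b11111010.

C[1] = 0b00111010, C[2] = 0b11100100, C[3] = 0b11111010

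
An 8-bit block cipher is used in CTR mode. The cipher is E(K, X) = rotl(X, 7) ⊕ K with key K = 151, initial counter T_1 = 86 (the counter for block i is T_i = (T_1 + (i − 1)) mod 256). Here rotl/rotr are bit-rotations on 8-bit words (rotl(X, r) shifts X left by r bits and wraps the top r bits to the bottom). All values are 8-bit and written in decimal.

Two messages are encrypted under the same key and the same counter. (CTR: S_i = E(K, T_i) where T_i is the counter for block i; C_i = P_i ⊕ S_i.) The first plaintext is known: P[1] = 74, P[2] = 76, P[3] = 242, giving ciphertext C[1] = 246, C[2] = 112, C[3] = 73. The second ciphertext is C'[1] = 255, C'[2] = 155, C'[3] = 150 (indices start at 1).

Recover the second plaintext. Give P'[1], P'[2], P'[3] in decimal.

P'[1] = 67, P'[2] = 167, P'[3] = 45

In CTR with a reused counter, both messages share the same keystream S_i, so C_i ⊕ C'_i = P_i ⊕ P'_i and thus P'_i = P_i ⊕ C_i ⊕ C'_i.
P'[1]: 74 ⊕ 246 ⊕ 255 = 67.
P'[2]: 76 ⊕ 112 ⊕ 155 = 167.
P'[3]: 242 ⊕ 73 ⊕ 150 = 45.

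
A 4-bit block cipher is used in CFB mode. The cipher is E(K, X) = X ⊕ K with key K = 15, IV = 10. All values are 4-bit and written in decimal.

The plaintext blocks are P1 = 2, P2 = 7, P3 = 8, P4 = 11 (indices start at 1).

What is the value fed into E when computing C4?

CFB encryption: C_i = P_i ⊕ E(K, C_{i−1}), with C_{0} = IV.
C1: E(K, 10) = 5; 2 ⊕ 5 = 7.
C2: E(K, 7) = 8; 7 ⊕ 8 = 15.
C3: E(K, 15) = 0; 8 ⊕ 0 = 8.
C4: E(K, 8) = 7; 11 ⊕ 7 = 12.
So the input to E for block 4 is 8.

8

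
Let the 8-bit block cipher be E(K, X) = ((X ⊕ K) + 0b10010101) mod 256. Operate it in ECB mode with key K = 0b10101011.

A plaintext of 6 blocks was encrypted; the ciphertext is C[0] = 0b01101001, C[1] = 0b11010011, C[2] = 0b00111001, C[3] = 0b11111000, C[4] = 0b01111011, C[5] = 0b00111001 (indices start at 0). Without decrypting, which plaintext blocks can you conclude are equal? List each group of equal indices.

ECB encrypts each block independently with the same key, so equal ciphertext blocks imply equal plaintext blocks.
C[2] = C[5] = 0b00111001, so P[2] = P[5].

P[2] = P[5]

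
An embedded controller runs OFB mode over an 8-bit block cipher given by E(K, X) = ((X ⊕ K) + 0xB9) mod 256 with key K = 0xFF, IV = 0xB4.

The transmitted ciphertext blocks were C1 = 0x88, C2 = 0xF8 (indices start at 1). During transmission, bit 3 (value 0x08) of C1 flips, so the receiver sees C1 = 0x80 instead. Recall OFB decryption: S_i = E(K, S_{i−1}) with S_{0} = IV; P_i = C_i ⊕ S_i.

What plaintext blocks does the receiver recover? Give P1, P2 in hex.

Only C1 changed, to 0x80. In OFB, a change in C_i flips the same bit in P_i only; the keystream is unaffected. Decrypting the received ciphertext:
P1: S = E(K, 0xB4) = 0x04; 0x80 ⊕ 0x04 = 0x84.
P2: S = E(K, 0x04) = 0xB4; 0xF8 ⊕ 0xB4 = 0x4C.
Blocks that differ from the original plaintext: P1.

P1 = 0x84, P2 = 0x4C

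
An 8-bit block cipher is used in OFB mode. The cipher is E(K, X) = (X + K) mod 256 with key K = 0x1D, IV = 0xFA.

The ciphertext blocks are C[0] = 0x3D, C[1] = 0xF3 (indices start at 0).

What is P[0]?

OFB decryption: S_i = E(K, S_{i−1}) with S_{−1} = IV; P_i = C_i ⊕ S_i.
P[0]: S = E(K, 0xFA) = 0x17; 0x3D ⊕ 0x17 = 0x2A.

P[0] = 0x2A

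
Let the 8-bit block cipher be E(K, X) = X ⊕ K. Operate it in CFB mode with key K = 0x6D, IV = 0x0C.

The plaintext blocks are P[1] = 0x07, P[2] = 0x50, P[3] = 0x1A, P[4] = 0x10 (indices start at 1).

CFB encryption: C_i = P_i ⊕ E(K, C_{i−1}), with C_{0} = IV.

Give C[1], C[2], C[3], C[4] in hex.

C[1]: E(K, 0x0C) = 0x61; 0x07 ⊕ 0x61 = 0x66.
C[2]: E(K, 0x66) = 0x0B; 0x50 ⊕ 0x0B = 0x5B.
C[3]: E(K, 0x5B) = 0x36; 0x1A ⊕ 0x36 = 0x2C.
C[4]: E(K, 0x2C) = 0x41; 0x10 ⊕ 0x41 = 0x51.

C[1] = 0x66, C[2] = 0x5B, C[3] = 0x2C, C[4] = 0x51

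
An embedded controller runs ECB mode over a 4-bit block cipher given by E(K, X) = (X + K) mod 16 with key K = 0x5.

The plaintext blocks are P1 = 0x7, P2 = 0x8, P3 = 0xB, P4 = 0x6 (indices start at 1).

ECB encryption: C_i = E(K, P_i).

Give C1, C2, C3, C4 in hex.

C1: E(K, 0x7) = 0xC.
C2: E(K, 0x8) = 0xD.
C3: E(K, 0xB) = 0x0.
C4: E(K, 0x6) = 0xB.

C1 = 0xC, C2 = 0xD, C3 = 0x0, C4 = 0xB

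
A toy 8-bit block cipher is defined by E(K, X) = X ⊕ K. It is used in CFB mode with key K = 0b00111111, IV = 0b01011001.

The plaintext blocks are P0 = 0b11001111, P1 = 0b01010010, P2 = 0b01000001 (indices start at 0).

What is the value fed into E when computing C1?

0b10101001

CFB encryption: C_i = P_i ⊕ E(K, C_{i−1}), with C_{−1} = IV.
C0: E(K, 0b01011001) = 0b01100110; 0b11001111 ⊕ 0b01100110 = 0b10101001.
C1: E(K, 0b10101001) = 0b10010110; 0b01010010 ⊕ 0b10010110 = 0b11000100.
So the input to E for block 1 is 0b10101001.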